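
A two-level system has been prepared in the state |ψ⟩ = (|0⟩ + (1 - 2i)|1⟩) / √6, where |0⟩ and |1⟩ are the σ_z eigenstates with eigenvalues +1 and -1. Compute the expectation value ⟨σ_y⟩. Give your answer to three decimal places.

-0.667

⟨σ_y⟩ = 2 Im(a* b)/(|a|²+|b|²) with a = 1, b = (1 - 2i).
a* b = (1 - 2i), so ⟨σ_y⟩ = -4/6.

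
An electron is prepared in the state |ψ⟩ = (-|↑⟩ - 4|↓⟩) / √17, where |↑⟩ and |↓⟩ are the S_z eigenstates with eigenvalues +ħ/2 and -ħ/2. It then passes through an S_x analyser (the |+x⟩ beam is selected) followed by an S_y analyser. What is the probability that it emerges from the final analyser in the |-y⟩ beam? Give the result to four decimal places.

0.3676

First analyser (S_x): P(|+x⟩) = |⟨+x|ψ⟩|² = 25/34.
After stage 1 the state is |+x⟩; P(|-y⟩) = |⟨-y|+x⟩|² = 1/2.
Joint probability = 25/34 × 1/2 = 0.3676.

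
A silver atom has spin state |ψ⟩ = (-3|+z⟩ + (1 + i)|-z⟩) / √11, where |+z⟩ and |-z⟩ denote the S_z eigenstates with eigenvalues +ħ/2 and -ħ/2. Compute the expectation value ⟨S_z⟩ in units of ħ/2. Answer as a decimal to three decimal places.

0.636

⟨σ_z⟩ = |a|² - |b|² divided by |a|²+|b|², with a, b the |+z⟩, |-z⟩ amplitudes.
= (9 - 2)/11 = 7/11.
⟨S_z⟩ = (ħ/2)·⟨σ_z⟩.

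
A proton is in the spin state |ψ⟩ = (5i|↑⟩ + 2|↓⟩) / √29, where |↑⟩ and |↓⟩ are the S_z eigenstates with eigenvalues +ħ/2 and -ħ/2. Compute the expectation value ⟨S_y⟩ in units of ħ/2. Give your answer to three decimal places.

-0.690

⟨σ_y⟩ = 2 Im(a* b)/(|a|²+|b|²) with a = 5i, b = 2.
a* b = -10i, so ⟨σ_y⟩ = -20/29.
⟨S_y⟩ = (ħ/2)·⟨σ_y⟩.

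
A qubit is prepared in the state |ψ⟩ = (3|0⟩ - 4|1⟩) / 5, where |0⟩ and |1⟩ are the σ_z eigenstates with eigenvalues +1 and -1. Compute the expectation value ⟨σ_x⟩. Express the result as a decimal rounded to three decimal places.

⟨σ_x⟩ = 2 Re(a* b)/(|a|²+|b|²) with a = 3, b = -4.
a* b = -12, so ⟨σ_x⟩ = -24/25.

-0.960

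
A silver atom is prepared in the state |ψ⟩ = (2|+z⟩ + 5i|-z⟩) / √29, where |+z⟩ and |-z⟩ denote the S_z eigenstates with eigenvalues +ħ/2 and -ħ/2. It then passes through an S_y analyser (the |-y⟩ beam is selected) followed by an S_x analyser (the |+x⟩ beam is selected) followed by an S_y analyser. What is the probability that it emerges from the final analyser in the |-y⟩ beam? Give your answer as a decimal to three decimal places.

First analyser (S_y): P(|-y⟩) = |⟨-y|ψ⟩|² = 9/58.
After stage 1 the state is |-y⟩; P(|+x⟩) = |⟨+x|-y⟩|² = 1/2.
After stage 2 the state is |+x⟩; P(|-y⟩) = |⟨-y|+x⟩|² = 1/2.
Joint probability = 9/58 × 1/2 × 1/2 = 0.039.

0.039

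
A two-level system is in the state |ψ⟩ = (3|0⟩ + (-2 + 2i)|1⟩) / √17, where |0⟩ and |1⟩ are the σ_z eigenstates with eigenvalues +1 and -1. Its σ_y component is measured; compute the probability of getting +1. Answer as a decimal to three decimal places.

0.853

|+y⟩ = (|0⟩ + i|1⟩)/√2, so ⟨+y|ψ⟩ = (5 + 2i) / (√2·√17).
P = |5 + 2i|² / 34 = 29/34.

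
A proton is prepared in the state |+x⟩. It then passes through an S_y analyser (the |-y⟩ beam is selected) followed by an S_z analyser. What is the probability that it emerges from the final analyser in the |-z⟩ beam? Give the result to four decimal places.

0.2500

First analyser (S_y): from |+x⟩, P(|-y⟩) = 1/2.
After stage 1 the state is |-y⟩; P(|-z⟩) = |⟨-z|-y⟩|² = 1/2.
Joint probability = 1/2 × 1/2 = 0.2500.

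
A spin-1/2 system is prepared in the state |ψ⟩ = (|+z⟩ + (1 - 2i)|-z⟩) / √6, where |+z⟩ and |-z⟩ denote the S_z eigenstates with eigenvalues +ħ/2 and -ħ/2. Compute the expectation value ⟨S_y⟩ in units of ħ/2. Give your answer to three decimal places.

⟨σ_y⟩ = 2 Im(a* b)/(|a|²+|b|²) with a = 1, b = (1 - 2i).
a* b = (1 - 2i), so ⟨σ_y⟩ = -4/6.
⟨S_y⟩ = (ħ/2)·⟨σ_y⟩.

-0.667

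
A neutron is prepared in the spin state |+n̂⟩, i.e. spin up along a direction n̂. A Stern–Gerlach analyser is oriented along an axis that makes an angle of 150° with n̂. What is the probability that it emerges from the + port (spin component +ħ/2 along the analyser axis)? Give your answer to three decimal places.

0.067

For spin-½, the probability of finding spin-up along an axis at angle θ to the initial spin direction is cos²(θ/2); spin-down is sin²(θ/2).
θ = 150°, so P = cos²(75°) ≈ 0.067.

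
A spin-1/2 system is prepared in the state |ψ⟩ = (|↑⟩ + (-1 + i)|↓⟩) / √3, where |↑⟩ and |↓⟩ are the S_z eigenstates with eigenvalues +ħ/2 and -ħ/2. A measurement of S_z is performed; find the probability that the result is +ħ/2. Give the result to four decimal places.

The +ħ/2 outcome corresponds to |↑⟩. Its amplitude in |ψ⟩ is 1/√3.
P = |1|² / 3 = 1/3.

0.3333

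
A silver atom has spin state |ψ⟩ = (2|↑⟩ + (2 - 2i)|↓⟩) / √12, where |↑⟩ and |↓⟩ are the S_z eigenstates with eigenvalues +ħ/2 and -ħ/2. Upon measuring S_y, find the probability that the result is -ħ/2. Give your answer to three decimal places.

0.833

|-y⟩ = (|↑⟩ - i|↓⟩)/√2, so ⟨-y|ψ⟩ = (4 + 2i) / (√2·√12).
P = |4 + 2i|² / 24 = 20/24.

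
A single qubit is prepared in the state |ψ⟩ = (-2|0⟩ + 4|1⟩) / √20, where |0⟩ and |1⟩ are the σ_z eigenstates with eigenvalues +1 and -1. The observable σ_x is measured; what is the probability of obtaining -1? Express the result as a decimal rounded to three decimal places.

0.900

|-x⟩ = (|0⟩ - |1⟩)/√2, so ⟨-x|ψ⟩ = (-6) / (√2·√20).
P = |-6|² / 40 = 36/40.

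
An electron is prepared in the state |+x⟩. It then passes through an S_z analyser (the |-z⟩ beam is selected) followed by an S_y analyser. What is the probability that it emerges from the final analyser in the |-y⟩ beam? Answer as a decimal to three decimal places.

0.250

First analyser (S_z): from |+x⟩, P(|-z⟩) = 1/2.
After stage 1 the state is |-z⟩; P(|-y⟩) = |⟨-y|-z⟩|² = 1/2.
Joint probability = 1/2 × 1/2 = 0.250.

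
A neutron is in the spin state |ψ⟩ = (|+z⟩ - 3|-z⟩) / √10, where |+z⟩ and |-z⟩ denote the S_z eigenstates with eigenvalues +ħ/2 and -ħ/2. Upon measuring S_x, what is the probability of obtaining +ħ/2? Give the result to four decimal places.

0.2000

|+x⟩ = (|+z⟩ + |-z⟩)/√2, so ⟨+x|ψ⟩ = (-2) / (√2·√10).
P = |-2|² / 20 = 4/20.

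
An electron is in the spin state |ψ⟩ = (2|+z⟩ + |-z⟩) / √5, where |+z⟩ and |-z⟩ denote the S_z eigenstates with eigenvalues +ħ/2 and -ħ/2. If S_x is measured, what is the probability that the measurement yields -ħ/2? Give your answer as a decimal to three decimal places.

|-x⟩ = (|+z⟩ - |-z⟩)/√2, so ⟨-x|ψ⟩ = (1) / (√2·√5).
P = |1|² / 10 = 1/10.

0.100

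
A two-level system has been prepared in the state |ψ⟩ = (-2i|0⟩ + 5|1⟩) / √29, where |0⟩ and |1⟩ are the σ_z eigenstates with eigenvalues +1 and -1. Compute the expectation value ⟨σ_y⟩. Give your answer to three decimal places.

0.690

⟨σ_y⟩ = 2 Im(a* b)/(|a|²+|b|²) with a = -2i, b = 5.
a* b = 10i, so ⟨σ_y⟩ = 20/29.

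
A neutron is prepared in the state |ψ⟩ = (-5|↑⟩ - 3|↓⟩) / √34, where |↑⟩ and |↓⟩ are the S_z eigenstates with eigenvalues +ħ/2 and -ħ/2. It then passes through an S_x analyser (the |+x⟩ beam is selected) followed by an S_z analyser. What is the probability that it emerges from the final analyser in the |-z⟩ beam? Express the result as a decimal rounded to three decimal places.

First analyser (S_x): P(|+x⟩) = |⟨+x|ψ⟩|² = 64/68.
After stage 1 the state is |+x⟩; P(|-z⟩) = |⟨-z|+x⟩|² = 1/2.
Joint probability = 64/68 × 1/2 = 0.471.

0.471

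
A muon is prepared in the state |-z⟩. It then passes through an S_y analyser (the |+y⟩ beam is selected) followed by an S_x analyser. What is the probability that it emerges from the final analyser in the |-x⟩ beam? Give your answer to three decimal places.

First analyser (S_y): from |-z⟩, P(|+y⟩) = 1/2.
After stage 1 the state is |+y⟩; P(|-x⟩) = |⟨-x|+y⟩|² = 1/2.
Joint probability = 1/2 × 1/2 = 0.250.

0.250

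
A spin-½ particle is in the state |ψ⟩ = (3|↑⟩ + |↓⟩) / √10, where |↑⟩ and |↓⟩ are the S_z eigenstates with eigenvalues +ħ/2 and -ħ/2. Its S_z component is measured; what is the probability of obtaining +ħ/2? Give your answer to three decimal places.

0.900

The +ħ/2 outcome corresponds to |↑⟩. Its amplitude in |ψ⟩ is 3/√10.
P = |3|² / 10 = 9/10.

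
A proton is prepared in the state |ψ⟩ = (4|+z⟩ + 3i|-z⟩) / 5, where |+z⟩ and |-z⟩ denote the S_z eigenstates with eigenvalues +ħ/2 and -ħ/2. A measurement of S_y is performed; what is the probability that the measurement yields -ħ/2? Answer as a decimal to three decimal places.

0.020

|-y⟩ = (|+z⟩ - i|-z⟩)/√2, so ⟨-y|ψ⟩ = (1) / (√2·5).
P = |1|² / 50 = 1/50.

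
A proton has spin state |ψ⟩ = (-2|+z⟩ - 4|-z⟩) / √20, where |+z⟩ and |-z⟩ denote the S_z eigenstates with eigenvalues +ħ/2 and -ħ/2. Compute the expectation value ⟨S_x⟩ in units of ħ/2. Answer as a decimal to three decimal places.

⟨σ_x⟩ = 2 Re(a* b)/(|a|²+|b|²) with a = -2, b = -4.
a* b = 8, so ⟨σ_x⟩ = 16/20.
⟨S_x⟩ = (ħ/2)·⟨σ_x⟩.

0.800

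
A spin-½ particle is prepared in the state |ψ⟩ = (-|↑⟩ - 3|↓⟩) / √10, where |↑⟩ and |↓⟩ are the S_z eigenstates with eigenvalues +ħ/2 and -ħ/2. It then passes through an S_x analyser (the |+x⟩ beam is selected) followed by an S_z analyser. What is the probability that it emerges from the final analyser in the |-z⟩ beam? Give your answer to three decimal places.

First analyser (S_x): P(|+x⟩) = |⟨+x|ψ⟩|² = 16/20.
After stage 1 the state is |+x⟩; P(|-z⟩) = |⟨-z|+x⟩|² = 1/2.
Joint probability = 16/20 × 1/2 = 0.400.

0.400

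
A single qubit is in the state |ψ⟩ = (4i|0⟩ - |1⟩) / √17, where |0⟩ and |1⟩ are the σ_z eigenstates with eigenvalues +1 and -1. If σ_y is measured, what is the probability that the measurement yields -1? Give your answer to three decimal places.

0.265

|-y⟩ = (|0⟩ - i|1⟩)/√2, so ⟨-y|ψ⟩ = (3i) / (√2·√17).
P = |3i|² / 34 = 9/34.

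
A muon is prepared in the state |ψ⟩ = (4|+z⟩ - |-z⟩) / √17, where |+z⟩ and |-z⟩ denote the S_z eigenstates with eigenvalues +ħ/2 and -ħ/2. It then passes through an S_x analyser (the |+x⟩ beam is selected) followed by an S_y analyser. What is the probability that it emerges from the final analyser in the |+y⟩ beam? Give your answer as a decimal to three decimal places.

First analyser (S_x): P(|+x⟩) = |⟨+x|ψ⟩|² = 9/34.
After stage 1 the state is |+x⟩; P(|+y⟩) = |⟨+y|+x⟩|² = 1/2.
Joint probability = 9/34 × 1/2 = 0.132.

0.132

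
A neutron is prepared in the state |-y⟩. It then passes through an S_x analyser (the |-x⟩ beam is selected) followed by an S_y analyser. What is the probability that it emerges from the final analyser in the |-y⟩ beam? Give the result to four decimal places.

First analyser (S_x): from |-y⟩, P(|-x⟩) = 1/2.
After stage 1 the state is |-x⟩; P(|-y⟩) = |⟨-y|-x⟩|² = 1/2.
Joint probability = 1/2 × 1/2 = 0.2500.

0.2500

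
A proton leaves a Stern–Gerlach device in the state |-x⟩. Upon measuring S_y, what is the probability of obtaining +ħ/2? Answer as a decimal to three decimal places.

0.500

In the S_z basis, |-x⟩ = (|+z⟩ - |-z⟩)/√2 and |+y⟩ = (|+z⟩ + i|-z⟩)/√2.
|⟨+y|-x⟩|² = 1/2.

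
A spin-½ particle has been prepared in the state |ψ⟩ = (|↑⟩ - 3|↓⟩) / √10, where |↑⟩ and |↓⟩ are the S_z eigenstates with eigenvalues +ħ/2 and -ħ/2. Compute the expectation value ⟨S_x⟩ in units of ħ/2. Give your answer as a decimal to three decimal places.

-0.600

⟨σ_x⟩ = 2 Re(a* b)/(|a|²+|b|²) with a = 1, b = -3.
a* b = -3, so ⟨σ_x⟩ = -6/10.
⟨S_x⟩ = (ħ/2)·⟨σ_x⟩.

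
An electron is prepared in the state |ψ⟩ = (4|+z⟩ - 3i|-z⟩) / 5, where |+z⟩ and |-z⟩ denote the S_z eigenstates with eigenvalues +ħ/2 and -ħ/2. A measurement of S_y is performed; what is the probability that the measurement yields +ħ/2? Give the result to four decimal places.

0.0200

|+y⟩ = (|+z⟩ + i|-z⟩)/√2, so ⟨+y|ψ⟩ = (1) / (√2·5).
P = |1|² / 50 = 1/50.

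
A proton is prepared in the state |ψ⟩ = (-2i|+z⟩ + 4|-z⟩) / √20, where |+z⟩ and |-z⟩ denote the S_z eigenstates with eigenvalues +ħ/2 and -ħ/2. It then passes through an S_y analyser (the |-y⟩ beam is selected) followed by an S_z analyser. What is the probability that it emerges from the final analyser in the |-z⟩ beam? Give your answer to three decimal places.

0.050

First analyser (S_y): P(|-y⟩) = |⟨-y|ψ⟩|² = 4/40.
After stage 1 the state is |-y⟩; P(|-z⟩) = |⟨-z|-y⟩|² = 1/2.
Joint probability = 4/40 × 1/2 = 0.050.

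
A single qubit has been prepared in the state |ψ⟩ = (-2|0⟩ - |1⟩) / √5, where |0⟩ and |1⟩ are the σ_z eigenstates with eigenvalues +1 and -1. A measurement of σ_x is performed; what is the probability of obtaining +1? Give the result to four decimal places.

|+x⟩ = (|0⟩ + |1⟩)/√2, so ⟨+x|ψ⟩ = (-3) / (√2·√5).
P = |-3|² / 10 = 9/10.

0.9000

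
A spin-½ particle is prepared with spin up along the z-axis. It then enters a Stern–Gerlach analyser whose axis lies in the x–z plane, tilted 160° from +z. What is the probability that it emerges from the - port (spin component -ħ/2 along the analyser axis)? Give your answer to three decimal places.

0.970

For spin-½, the probability of finding spin-up along an axis at angle θ to the initial spin direction is cos²(θ/2); spin-down is sin²(θ/2).
θ = 160°, so P = sin²(80°) ≈ 0.970.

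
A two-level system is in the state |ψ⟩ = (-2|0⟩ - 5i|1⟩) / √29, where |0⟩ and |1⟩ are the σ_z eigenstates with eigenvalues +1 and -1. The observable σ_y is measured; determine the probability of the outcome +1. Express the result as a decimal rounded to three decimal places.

0.845

|+y⟩ = (|0⟩ + i|1⟩)/√2, so ⟨+y|ψ⟩ = (-7) / (√2·√29).
P = |-7|² / 58 = 49/58.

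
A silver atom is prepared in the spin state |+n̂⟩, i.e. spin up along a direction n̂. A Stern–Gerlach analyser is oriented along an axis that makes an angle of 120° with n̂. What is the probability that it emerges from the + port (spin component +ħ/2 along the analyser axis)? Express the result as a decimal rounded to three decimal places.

0.250

For spin-½, the probability of finding spin-up along an axis at angle θ to the initial spin direction is cos²(θ/2); spin-down is sin²(θ/2).
θ = 120°, so P = cos²(60°) ≈ 0.250.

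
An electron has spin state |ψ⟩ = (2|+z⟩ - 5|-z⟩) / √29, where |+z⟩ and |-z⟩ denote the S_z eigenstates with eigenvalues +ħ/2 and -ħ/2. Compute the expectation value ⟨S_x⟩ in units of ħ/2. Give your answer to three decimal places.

⟨σ_x⟩ = 2 Re(a* b)/(|a|²+|b|²) with a = 2, b = -5.
a* b = -10, so ⟨σ_x⟩ = -20/29.
⟨S_x⟩ = (ħ/2)·⟨σ_x⟩.

-0.690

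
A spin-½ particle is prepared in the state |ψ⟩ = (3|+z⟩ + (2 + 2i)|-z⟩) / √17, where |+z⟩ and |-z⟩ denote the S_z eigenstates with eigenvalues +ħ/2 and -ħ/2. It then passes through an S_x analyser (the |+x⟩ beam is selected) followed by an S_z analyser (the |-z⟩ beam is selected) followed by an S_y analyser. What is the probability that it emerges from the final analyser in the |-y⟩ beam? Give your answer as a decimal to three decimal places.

0.213

First analyser (S_x): P(|+x⟩) = |⟨+x|ψ⟩|² = 29/34.
After stage 1 the state is |+x⟩; P(|-z⟩) = |⟨-z|+x⟩|² = 1/2.
After stage 2 the state is |-z⟩; P(|-y⟩) = |⟨-y|-z⟩|² = 1/2.
Joint probability = 29/34 × 1/2 × 1/2 = 0.213.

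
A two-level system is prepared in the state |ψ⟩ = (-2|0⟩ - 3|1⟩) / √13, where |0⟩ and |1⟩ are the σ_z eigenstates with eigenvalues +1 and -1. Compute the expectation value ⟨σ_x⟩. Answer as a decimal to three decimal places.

0.923

⟨σ_x⟩ = 2 Re(a* b)/(|a|²+|b|²) with a = -2, b = -3.
a* b = 6, so ⟨σ_x⟩ = 12/13.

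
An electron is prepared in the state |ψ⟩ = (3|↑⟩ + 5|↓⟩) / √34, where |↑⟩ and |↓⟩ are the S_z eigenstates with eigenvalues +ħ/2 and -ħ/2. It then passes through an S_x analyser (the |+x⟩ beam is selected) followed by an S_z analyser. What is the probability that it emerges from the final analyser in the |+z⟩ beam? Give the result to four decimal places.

0.4706

First analyser (S_x): P(|+x⟩) = |⟨+x|ψ⟩|² = 64/68.
After stage 1 the state is |+x⟩; P(|+z⟩) = |⟨+z|+x⟩|² = 1/2.
Joint probability = 64/68 × 1/2 = 0.4706.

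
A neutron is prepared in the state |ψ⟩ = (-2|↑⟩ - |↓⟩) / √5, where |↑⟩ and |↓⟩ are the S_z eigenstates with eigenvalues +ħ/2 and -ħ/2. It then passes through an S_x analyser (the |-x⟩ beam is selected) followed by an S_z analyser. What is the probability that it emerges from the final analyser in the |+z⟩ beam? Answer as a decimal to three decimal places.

0.050

First analyser (S_x): P(|-x⟩) = |⟨-x|ψ⟩|² = 1/10.
After stage 1 the state is |-x⟩; P(|+z⟩) = |⟨+z|-x⟩|² = 1/2.
Joint probability = 1/10 × 1/2 = 0.050.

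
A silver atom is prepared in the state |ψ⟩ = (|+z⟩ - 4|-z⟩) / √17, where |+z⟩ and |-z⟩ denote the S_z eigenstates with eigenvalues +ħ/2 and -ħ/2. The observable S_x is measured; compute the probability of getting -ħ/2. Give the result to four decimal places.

|-x⟩ = (|+z⟩ - |-z⟩)/√2, so ⟨-x|ψ⟩ = (5) / (√2·√17).
P = |5|² / 34 = 25/34.

0.7353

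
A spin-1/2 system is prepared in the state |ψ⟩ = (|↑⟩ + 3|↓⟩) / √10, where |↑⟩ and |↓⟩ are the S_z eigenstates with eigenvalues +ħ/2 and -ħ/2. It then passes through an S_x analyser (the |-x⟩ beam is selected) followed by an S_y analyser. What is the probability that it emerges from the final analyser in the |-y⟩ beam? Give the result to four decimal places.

0.1000

First analyser (S_x): P(|-x⟩) = |⟨-x|ψ⟩|² = 4/20.
After stage 1 the state is |-x⟩; P(|-y⟩) = |⟨-y|-x⟩|² = 1/2.
Joint probability = 4/20 × 1/2 = 0.1000.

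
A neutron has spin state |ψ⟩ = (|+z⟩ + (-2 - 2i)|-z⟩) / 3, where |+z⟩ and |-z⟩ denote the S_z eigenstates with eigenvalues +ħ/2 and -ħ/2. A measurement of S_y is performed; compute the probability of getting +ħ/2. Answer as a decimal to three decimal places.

0.278

|+y⟩ = (|+z⟩ + i|-z⟩)/√2, so ⟨+y|ψ⟩ = (-1 + 2i) / (√2·3).
P = |-1 + 2i|² / 18 = 5/18.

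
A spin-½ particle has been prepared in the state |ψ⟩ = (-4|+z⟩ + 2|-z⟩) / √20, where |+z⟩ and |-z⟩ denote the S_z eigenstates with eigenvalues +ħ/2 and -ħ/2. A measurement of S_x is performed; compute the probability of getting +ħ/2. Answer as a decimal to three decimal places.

0.100

|+x⟩ = (|+z⟩ + |-z⟩)/√2, so ⟨+x|ψ⟩ = (-2) / (√2·√20).
P = |-2|² / 40 = 4/40.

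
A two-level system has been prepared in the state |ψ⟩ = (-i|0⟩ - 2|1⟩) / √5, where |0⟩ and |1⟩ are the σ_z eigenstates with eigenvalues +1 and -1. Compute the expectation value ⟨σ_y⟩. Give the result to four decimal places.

⟨σ_y⟩ = 2 Im(a* b)/(|a|²+|b|²) with a = -i, b = -2.
a* b = -2i, so ⟨σ_y⟩ = -4/5.

-0.8000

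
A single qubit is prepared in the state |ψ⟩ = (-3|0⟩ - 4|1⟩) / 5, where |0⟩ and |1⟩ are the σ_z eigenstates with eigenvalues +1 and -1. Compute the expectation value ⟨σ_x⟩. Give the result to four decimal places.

0.9600

⟨σ_x⟩ = 2 Re(a* b)/(|a|²+|b|²) with a = -3, b = -4.
a* b = 12, so ⟨σ_x⟩ = 24/25.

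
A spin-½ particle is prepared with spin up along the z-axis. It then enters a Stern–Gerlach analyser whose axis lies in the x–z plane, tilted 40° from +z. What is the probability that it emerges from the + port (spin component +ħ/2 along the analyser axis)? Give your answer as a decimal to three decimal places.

For spin-½, the probability of finding spin-up along an axis at angle θ to the initial spin direction is cos²(θ/2); spin-down is sin²(θ/2).
θ = 40°, so P = cos²(20°) ≈ 0.883.

0.883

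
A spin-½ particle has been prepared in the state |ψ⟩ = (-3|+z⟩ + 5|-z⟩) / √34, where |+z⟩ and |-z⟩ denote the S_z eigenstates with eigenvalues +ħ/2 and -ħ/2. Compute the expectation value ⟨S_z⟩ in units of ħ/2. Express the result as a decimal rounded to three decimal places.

⟨σ_z⟩ = |a|² - |b|² divided by |a|²+|b|², with a, b the |+z⟩, |-z⟩ amplitudes.
= (9 - 25)/34 = -16/34.
⟨S_z⟩ = (ħ/2)·⟨σ_z⟩.

-0.471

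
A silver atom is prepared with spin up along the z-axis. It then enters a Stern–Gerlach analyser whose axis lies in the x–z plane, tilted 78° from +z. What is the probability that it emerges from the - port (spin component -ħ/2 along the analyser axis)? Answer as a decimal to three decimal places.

0.396

For spin-½, the probability of finding spin-up along an axis at angle θ to the initial spin direction is cos²(θ/2); spin-down is sin²(θ/2).
θ = 78°, so P = sin²(39°) ≈ 0.396.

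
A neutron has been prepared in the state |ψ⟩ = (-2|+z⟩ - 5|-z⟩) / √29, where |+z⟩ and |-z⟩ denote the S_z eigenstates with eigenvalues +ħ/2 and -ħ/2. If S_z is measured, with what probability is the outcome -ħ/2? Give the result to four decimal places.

0.8621

The -ħ/2 outcome corresponds to |-z⟩. Its amplitude in |ψ⟩ is -5/√29.
P = |-5|² / 29 = 25/29.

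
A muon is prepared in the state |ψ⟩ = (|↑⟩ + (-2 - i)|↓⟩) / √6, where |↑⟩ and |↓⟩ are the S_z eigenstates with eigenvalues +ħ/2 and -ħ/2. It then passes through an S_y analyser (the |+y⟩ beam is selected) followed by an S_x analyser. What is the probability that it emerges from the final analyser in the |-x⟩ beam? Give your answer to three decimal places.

0.167

First analyser (S_y): P(|+y⟩) = |⟨+y|ψ⟩|² = 4/12.
After stage 1 the state is |+y⟩; P(|-x⟩) = |⟨-x|+y⟩|² = 1/2.
Joint probability = 4/12 × 1/2 = 0.167.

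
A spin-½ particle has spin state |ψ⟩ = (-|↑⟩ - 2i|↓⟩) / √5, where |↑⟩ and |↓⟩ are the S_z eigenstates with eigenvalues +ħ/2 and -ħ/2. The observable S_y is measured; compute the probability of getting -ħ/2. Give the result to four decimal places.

0.1000

|-y⟩ = (|↑⟩ - i|↓⟩)/√2, so ⟨-y|ψ⟩ = (1) / (√2·√5).
P = |1|² / 10 = 1/10.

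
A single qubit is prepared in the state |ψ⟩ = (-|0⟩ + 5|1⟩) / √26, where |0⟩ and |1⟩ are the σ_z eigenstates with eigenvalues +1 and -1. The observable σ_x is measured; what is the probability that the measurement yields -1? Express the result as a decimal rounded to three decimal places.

|-x⟩ = (|0⟩ - |1⟩)/√2, so ⟨-x|ψ⟩ = (-6) / (√2·√26).
P = |-6|² / 52 = 36/52.

0.692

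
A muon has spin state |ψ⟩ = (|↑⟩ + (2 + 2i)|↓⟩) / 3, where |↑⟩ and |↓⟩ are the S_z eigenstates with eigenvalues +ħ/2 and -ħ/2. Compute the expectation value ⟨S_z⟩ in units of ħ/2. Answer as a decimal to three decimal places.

-0.778

⟨σ_z⟩ = |a|² - |b|² divided by |a|²+|b|², with a, b the |↑⟩, |↓⟩ amplitudes.
= (1 - 8)/9 = -7/9.
⟨S_z⟩ = (ħ/2)·⟨σ_z⟩.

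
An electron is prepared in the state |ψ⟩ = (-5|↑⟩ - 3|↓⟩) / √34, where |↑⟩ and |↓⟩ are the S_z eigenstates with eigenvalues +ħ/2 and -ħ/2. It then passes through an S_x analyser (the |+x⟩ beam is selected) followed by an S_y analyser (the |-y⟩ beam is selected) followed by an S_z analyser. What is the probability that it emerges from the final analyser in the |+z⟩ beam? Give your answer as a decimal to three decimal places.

First analyser (S_x): P(|+x⟩) = |⟨+x|ψ⟩|² = 64/68.
After stage 1 the state is |+x⟩; P(|-y⟩) = |⟨-y|+x⟩|² = 1/2.
After stage 2 the state is |-y⟩; P(|+z⟩) = |⟨+z|-y⟩|² = 1/2.
Joint probability = 64/68 × 1/2 × 1/2 = 0.235.

0.235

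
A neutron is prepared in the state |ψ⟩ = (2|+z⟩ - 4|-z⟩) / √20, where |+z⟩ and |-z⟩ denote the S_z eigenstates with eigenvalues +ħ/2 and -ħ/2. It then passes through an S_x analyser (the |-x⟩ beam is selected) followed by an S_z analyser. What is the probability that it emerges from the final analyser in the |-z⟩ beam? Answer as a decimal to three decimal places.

First analyser (S_x): P(|-x⟩) = |⟨-x|ψ⟩|² = 36/40.
After stage 1 the state is |-x⟩; P(|-z⟩) = |⟨-z|-x⟩|² = 1/2.
Joint probability = 36/40 × 1/2 = 0.450.

0.450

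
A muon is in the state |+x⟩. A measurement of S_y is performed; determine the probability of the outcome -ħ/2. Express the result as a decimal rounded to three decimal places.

In the S_z basis, |+x⟩ = (|+z⟩ + |-z⟩)/√2 and |-y⟩ = (|+z⟩ - i|-z⟩)/√2.
|⟨-y|+x⟩|² = 1/2.

0.500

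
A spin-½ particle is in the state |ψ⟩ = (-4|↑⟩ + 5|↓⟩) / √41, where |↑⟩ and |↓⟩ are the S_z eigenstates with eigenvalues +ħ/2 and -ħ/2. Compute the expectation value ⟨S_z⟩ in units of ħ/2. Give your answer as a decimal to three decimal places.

⟨σ_z⟩ = |a|² - |b|² divided by |a|²+|b|², with a, b the |↑⟩, |↓⟩ amplitudes.
= (16 - 25)/41 = -9/41.
⟨S_z⟩ = (ħ/2)·⟨σ_z⟩.

-0.220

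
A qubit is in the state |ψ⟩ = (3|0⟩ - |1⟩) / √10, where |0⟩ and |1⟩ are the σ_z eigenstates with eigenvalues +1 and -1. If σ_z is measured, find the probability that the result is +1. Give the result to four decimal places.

0.9000

The +1 outcome corresponds to |0⟩. Its amplitude in |ψ⟩ is 3/√10.
P = |3|² / 10 = 9/10.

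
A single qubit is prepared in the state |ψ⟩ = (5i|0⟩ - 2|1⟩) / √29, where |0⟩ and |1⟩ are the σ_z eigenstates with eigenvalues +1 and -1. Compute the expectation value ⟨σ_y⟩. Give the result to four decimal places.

⟨σ_y⟩ = 2 Im(a* b)/(|a|²+|b|²) with a = 5i, b = -2.
a* b = 10i, so ⟨σ_y⟩ = 20/29.

0.6897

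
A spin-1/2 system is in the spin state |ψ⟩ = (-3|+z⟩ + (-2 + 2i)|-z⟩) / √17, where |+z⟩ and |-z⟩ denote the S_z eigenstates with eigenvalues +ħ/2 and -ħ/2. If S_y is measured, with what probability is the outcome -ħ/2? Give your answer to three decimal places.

|-y⟩ = (|+z⟩ - i|-z⟩)/√2, so ⟨-y|ψ⟩ = (-5 - 2i) / (√2·√17).
P = |-5 - 2i|² / 34 = 29/34.

0.853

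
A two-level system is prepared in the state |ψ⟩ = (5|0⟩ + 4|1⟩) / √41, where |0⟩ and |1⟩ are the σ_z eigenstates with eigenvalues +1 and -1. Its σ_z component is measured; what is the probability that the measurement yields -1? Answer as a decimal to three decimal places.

0.390

The -1 outcome corresponds to |1⟩. Its amplitude in |ψ⟩ is 4/√41.
P = |4|² / 41 = 16/41.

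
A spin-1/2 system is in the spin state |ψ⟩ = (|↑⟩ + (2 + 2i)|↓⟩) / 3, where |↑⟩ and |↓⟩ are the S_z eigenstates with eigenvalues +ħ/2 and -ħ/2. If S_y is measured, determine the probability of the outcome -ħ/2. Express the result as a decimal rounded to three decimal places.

0.278

|-y⟩ = (|↑⟩ - i|↓⟩)/√2, so ⟨-y|ψ⟩ = (-1 + 2i) / (√2·3).
P = |-1 + 2i|² / 18 = 5/18.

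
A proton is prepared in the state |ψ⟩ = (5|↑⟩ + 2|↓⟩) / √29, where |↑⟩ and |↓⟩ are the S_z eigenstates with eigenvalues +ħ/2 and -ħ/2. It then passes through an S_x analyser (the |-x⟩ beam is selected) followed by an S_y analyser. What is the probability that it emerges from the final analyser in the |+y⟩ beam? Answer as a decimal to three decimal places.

0.078

First analyser (S_x): P(|-x⟩) = |⟨-x|ψ⟩|² = 9/58.
After stage 1 the state is |-x⟩; P(|+y⟩) = |⟨+y|-x⟩|² = 1/2.
Joint probability = 9/58 × 1/2 = 0.078.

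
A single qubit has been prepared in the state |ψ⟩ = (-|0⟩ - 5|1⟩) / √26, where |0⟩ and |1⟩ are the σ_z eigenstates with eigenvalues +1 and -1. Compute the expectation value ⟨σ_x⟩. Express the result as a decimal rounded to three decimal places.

0.385

⟨σ_x⟩ = 2 Re(a* b)/(|a|²+|b|²) with a = -1, b = -5.
a* b = 5, so ⟨σ_x⟩ = 10/26.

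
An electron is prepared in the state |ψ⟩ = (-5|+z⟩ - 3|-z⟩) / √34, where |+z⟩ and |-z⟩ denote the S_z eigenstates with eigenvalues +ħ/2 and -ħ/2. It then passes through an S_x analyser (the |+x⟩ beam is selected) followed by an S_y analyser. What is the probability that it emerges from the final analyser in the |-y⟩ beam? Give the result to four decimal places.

First analyser (S_x): P(|+x⟩) = |⟨+x|ψ⟩|² = 64/68.
After stage 1 the state is |+x⟩; P(|-y⟩) = |⟨-y|+x⟩|² = 1/2.
Joint probability = 64/68 × 1/2 = 0.4706.

0.4706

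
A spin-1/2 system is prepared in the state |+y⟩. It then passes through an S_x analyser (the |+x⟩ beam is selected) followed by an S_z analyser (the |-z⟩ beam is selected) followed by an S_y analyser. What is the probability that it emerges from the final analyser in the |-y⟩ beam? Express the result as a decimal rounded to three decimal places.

0.125

First analyser (S_x): from |+y⟩, P(|+x⟩) = 1/2.
After stage 1 the state is |+x⟩; P(|-z⟩) = |⟨-z|+x⟩|² = 1/2.
After stage 2 the state is |-z⟩; P(|-y⟩) = |⟨-y|-z⟩|² = 1/2.
Joint probability = 1/2 × 1/2 × 1/2 = 0.125.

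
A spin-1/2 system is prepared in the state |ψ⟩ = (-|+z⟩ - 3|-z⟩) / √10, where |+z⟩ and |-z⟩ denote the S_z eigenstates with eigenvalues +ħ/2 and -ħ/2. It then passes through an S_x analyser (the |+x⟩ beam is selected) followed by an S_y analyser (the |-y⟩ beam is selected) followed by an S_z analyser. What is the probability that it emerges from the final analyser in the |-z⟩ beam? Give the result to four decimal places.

0.2000

First analyser (S_x): P(|+x⟩) = |⟨+x|ψ⟩|² = 16/20.
After stage 1 the state is |+x⟩; P(|-y⟩) = |⟨-y|+x⟩|² = 1/2.
After stage 2 the state is |-y⟩; P(|-z⟩) = |⟨-z|-y⟩|² = 1/2.
Joint probability = 16/20 × 1/2 × 1/2 = 0.2000.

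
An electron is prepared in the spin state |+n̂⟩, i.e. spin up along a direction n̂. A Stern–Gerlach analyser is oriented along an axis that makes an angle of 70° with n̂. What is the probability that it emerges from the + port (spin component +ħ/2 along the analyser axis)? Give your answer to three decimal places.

For spin-½, the probability of finding spin-up along an axis at angle θ to the initial spin direction is cos²(θ/2); spin-down is sin²(θ/2).
θ = 70°, so P = cos²(35°) ≈ 0.671.

0.671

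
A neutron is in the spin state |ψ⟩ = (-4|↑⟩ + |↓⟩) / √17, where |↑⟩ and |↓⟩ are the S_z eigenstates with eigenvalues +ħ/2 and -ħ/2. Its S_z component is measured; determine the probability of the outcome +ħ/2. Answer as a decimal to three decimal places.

0.941

The +ħ/2 outcome corresponds to |↑⟩. Its amplitude in |ψ⟩ is -4/√17.
P = |-4|² / 17 = 16/17.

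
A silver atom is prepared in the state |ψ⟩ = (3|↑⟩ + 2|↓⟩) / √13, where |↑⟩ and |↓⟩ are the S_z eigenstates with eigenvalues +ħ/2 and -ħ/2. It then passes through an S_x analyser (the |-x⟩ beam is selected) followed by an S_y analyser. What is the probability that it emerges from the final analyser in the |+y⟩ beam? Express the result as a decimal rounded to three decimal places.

0.019

First analyser (S_x): P(|-x⟩) = |⟨-x|ψ⟩|² = 1/26.
After stage 1 the state is |-x⟩; P(|+y⟩) = |⟨+y|-x⟩|² = 1/2.
Joint probability = 1/26 × 1/2 = 0.019.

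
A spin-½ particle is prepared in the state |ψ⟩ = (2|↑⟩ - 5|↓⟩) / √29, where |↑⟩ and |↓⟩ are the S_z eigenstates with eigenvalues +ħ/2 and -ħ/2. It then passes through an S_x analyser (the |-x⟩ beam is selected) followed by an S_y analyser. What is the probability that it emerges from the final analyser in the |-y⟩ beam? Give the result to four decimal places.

First analyser (S_x): P(|-x⟩) = |⟨-x|ψ⟩|² = 49/58.
After stage 1 the state is |-x⟩; P(|-y⟩) = |⟨-y|-x⟩|² = 1/2.
Joint probability = 49/58 × 1/2 = 0.4224.

0.4224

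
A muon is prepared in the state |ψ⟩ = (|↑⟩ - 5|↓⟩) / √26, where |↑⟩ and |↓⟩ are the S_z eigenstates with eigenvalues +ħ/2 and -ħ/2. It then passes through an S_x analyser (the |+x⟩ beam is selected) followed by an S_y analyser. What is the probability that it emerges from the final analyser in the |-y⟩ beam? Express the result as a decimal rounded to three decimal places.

First analyser (S_x): P(|+x⟩) = |⟨+x|ψ⟩|² = 16/52.
After stage 1 the state is |+x⟩; P(|-y⟩) = |⟨-y|+x⟩|² = 1/2.
Joint probability = 16/52 × 1/2 = 0.154.

0.154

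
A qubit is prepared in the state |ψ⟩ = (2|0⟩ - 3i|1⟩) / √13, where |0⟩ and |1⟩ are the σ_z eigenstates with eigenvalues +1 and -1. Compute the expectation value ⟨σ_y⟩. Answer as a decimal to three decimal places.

⟨σ_y⟩ = 2 Im(a* b)/(|a|²+|b|²) with a = 2, b = -3i.
a* b = -6i, so ⟨σ_y⟩ = -12/13.

-0.923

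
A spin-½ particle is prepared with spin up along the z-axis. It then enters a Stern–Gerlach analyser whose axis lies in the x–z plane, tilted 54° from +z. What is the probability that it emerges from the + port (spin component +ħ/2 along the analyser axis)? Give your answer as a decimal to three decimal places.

0.794

For spin-½, the probability of finding spin-up along an axis at angle θ to the initial spin direction is cos²(θ/2); spin-down is sin²(θ/2).
θ = 54°, so P = cos²(27°) ≈ 0.794.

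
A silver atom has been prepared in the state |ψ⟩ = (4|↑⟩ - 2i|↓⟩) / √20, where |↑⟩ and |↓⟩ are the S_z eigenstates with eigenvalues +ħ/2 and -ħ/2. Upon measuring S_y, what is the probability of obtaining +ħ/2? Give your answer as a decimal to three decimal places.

0.100

|+y⟩ = (|↑⟩ + i|↓⟩)/√2, so ⟨+y|ψ⟩ = (2) / (√2·√20).
P = |2|² / 40 = 4/40.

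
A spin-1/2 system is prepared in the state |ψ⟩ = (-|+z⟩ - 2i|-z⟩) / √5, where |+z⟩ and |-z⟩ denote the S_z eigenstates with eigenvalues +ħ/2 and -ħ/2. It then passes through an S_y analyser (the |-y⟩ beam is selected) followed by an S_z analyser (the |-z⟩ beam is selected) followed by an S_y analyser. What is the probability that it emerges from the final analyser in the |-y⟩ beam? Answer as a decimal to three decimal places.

First analyser (S_y): P(|-y⟩) = |⟨-y|ψ⟩|² = 1/10.
After stage 1 the state is |-y⟩; P(|-z⟩) = |⟨-z|-y⟩|² = 1/2.
After stage 2 the state is |-z⟩; P(|-y⟩) = |⟨-y|-z⟩|² = 1/2.
Joint probability = 1/10 × 1/2 × 1/2 = 0.025.

0.025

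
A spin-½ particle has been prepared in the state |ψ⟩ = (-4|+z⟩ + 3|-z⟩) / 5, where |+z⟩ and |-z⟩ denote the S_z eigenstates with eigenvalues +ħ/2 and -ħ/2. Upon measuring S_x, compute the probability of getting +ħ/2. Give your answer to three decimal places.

|+x⟩ = (|+z⟩ + |-z⟩)/√2, so ⟨+x|ψ⟩ = (-1) / (√2·5).
P = |-1|² / 50 = 1/50.

0.020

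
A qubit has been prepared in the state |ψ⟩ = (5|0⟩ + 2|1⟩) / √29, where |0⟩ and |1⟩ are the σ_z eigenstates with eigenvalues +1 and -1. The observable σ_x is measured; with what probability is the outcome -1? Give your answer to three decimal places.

0.155

|-x⟩ = (|0⟩ - |1⟩)/√2, so ⟨-x|ψ⟩ = (3) / (√2·√29).
P = |3|² / 58 = 9/58.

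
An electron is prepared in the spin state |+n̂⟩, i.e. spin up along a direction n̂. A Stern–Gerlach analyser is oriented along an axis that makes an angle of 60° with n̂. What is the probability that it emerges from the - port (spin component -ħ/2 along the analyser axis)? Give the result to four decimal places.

0.2500

For spin-½, the probability of finding spin-up along an axis at angle θ to the initial spin direction is cos²(θ/2); spin-down is sin²(θ/2).
θ = 60°, so P = sin²(30°) ≈ 0.2500.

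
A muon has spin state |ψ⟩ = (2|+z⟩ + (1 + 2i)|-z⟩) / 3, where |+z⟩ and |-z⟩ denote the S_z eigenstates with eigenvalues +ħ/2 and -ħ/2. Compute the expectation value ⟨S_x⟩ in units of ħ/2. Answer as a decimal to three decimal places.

0.444

⟨σ_x⟩ = 2 Re(a* b)/(|a|²+|b|²) with a = 2, b = (1 + 2i).
a* b = (2 + 4i), so ⟨σ_x⟩ = 4/9.
⟨S_x⟩ = (ħ/2)·⟨σ_x⟩.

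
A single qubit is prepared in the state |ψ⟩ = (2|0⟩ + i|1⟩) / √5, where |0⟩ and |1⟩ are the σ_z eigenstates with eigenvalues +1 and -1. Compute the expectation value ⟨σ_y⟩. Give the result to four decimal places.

0.8000

⟨σ_y⟩ = 2 Im(a* b)/(|a|²+|b|²) with a = 2, b = i.
a* b = 2i, so ⟨σ_y⟩ = 4/5.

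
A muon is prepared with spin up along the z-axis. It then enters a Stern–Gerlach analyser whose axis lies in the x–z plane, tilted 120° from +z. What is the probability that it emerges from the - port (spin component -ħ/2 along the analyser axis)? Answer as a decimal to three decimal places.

0.750

For spin-½, the probability of finding spin-up along an axis at angle θ to the initial spin direction is cos²(θ/2); spin-down is sin²(θ/2).
θ = 120°, so P = sin²(60°) ≈ 0.750.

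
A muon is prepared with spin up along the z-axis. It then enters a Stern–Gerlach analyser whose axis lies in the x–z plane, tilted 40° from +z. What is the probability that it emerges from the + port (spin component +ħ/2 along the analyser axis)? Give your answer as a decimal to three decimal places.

0.883

For spin-½, the probability of finding spin-up along an axis at angle θ to the initial spin direction is cos²(θ/2); spin-down is sin²(θ/2).
θ = 40°, so P = cos²(20°) ≈ 0.883.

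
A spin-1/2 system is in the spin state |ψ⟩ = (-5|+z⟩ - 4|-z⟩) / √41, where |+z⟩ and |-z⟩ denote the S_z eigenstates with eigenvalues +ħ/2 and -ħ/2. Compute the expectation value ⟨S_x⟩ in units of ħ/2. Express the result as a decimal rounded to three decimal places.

⟨σ_x⟩ = 2 Re(a* b)/(|a|²+|b|²) with a = -5, b = -4.
a* b = 20, so ⟨σ_x⟩ = 40/41.
⟨S_x⟩ = (ħ/2)·⟨σ_x⟩.

0.976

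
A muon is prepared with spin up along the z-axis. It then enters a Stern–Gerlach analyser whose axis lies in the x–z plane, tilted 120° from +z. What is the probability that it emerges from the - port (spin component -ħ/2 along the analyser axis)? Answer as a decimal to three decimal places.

For spin-½, the probability of finding spin-up along an axis at angle θ to the initial spin direction is cos²(θ/2); spin-down is sin²(θ/2).
θ = 120°, so P = sin²(60°) ≈ 0.750.

0.750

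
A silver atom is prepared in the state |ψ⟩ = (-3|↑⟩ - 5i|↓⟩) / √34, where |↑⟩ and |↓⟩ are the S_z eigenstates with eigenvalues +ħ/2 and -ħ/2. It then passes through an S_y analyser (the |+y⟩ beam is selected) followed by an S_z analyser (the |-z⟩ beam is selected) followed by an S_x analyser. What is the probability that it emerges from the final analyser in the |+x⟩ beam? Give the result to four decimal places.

0.2353

First analyser (S_y): P(|+y⟩) = |⟨+y|ψ⟩|² = 64/68.
After stage 1 the state is |+y⟩; P(|-z⟩) = |⟨-z|+y⟩|² = 1/2.
After stage 2 the state is |-z⟩; P(|+x⟩) = |⟨+x|-z⟩|² = 1/2.
Joint probability = 64/68 × 1/2 × 1/2 = 0.2353.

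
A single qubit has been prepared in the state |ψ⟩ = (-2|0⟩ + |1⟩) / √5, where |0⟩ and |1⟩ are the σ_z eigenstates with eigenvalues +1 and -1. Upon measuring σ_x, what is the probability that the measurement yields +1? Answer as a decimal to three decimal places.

0.100

|+x⟩ = (|0⟩ + |1⟩)/√2, so ⟨+x|ψ⟩ = (-1) / (√2·√5).
P = |-1|² / 10 = 1/10.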